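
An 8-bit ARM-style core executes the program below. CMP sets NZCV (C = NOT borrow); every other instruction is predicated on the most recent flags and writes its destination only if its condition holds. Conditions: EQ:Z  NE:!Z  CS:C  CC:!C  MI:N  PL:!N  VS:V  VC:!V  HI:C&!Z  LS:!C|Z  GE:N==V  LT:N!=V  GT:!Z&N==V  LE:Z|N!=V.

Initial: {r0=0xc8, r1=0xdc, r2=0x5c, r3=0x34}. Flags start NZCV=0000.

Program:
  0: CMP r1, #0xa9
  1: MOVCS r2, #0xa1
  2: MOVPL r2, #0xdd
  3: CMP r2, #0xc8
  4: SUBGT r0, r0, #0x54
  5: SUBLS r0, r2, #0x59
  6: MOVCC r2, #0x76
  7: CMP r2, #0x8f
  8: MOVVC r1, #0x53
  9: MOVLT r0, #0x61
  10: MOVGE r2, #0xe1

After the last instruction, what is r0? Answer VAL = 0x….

VAL = 0x74

0: ✓ CMP  NZCV=0010
1: ✓ MOVCS  r2←0xa1
2: ✓ MOVPL  r2←0xdd
3: ✓ CMP  NZCV=0010
4: ✓ SUBGT  r0←0x74
5: · SUBLS
6: · MOVCC
7: ✓ CMP  NZCV=0010
8: ✓ MOVVC  r1←0x53
9: · MOVLT
10: ✓ MOVGE  r2←0xe1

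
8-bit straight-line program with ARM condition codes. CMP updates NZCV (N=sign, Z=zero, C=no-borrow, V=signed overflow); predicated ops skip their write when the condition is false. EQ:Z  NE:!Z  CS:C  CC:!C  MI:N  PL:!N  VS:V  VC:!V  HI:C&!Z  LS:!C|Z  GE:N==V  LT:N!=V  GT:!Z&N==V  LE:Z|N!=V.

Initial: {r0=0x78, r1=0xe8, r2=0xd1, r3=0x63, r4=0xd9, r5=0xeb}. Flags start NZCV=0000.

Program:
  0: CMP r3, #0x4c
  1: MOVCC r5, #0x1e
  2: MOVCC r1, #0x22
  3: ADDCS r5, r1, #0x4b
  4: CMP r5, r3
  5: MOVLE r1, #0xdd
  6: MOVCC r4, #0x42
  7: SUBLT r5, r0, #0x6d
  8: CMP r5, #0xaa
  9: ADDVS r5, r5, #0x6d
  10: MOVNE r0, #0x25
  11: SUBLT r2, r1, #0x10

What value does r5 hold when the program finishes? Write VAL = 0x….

0: ✓ CMP  NZCV=0010
1: · MOVCC
2: · MOVCC
3: ✓ ADDCS  r5←0x33
4: ✓ CMP  NZCV=1000
5: ✓ MOVLE  r1←0xdd
6: ✓ MOVCC  r4←0x42
7: ✓ SUBLT  r5←0x0b
8: ✓ CMP  NZCV=0000
9: · ADDVS
10: ✓ MOVNE  r0←0x25
11: · SUBLT

VAL = 0x0b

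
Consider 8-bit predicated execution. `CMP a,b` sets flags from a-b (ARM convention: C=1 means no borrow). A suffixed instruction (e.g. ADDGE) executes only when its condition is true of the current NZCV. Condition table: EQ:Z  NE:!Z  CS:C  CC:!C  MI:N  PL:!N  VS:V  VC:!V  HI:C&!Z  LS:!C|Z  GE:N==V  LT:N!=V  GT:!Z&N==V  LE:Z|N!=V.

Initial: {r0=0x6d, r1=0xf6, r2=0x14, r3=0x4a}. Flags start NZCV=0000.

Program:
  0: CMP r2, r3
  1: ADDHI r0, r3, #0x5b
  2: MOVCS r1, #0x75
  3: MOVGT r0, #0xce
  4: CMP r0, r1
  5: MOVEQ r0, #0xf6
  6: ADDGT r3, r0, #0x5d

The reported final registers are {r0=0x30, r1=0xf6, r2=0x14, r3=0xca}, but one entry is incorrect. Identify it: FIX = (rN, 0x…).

FIX = (r0, 0x6d)

[0] flags=1000 → (cmp)
[1] flags=1000 HI?F → skip
[2] flags=1000 CS?F → skip
[3] flags=1000 GT?F → skip
[4] flags=0000 → (cmp)
[5] flags=0000 EQ?F → skip
[6] flags=0000 GT?T → r3=0xca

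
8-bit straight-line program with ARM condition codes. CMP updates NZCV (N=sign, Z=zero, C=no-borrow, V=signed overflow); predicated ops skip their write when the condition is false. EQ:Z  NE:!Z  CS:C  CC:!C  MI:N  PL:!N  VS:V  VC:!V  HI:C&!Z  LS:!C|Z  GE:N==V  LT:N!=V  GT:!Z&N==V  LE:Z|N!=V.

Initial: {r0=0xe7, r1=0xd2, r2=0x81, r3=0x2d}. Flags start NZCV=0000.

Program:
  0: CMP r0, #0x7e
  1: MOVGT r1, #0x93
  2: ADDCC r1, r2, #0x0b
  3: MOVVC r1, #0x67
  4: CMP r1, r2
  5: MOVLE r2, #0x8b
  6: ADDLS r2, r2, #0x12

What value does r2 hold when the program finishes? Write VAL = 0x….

0: ✓ CMP  NZCV=0011
1: · MOVGT
2: · ADDCC
3: · MOVVC
4: ✓ CMP  NZCV=0010
5: · MOVLE
6: · ADDLS

VAL = 0x81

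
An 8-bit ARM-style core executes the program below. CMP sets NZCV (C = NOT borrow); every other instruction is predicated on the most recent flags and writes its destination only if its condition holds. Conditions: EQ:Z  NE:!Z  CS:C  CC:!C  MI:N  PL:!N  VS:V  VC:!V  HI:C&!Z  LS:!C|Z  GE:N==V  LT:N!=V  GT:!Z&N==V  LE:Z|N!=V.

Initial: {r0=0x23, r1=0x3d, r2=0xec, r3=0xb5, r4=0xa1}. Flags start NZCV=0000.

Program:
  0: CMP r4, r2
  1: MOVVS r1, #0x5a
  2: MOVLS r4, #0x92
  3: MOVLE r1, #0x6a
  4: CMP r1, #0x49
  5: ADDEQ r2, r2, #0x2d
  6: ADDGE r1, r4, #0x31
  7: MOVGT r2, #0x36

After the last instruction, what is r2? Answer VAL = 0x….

VAL = 0x36

0: ✓ CMP  NZCV=1000
1: · MOVVS
2: ✓ MOVLS  r4←0x92
3: ✓ MOVLE  r1←0x6a
4: ✓ CMP  NZCV=0010
5: · ADDEQ
6: ✓ ADDGE  r1←0xc3
7: ✓ MOVGT  r2←0x36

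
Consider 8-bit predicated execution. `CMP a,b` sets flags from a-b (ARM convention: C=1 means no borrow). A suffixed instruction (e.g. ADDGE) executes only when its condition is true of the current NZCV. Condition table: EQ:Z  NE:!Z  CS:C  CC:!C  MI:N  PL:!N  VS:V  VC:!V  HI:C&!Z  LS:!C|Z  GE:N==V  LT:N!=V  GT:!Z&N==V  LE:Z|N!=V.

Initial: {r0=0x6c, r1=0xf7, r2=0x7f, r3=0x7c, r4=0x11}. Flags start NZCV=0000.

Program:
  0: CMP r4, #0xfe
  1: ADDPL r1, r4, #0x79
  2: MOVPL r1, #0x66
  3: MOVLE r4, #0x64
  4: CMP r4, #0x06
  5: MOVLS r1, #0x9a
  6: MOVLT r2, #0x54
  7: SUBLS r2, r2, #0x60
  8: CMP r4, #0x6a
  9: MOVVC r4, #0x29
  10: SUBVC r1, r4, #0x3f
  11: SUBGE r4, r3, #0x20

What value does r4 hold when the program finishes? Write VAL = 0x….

[0] flags=0000 → (cmp)
[1] flags=0000 PL?T → r1=0x8a
[2] flags=0000 PL?T → r1=0x66
[3] flags=0000 LE?F → skip
[4] flags=0010 → (cmp)
[5] flags=0010 LS?F → skip
[6] flags=0010 LT?F → skip
[7] flags=0010 LS?F → skip
[8] flags=1000 → (cmp)
[9] flags=1000 VC?T → r4=0x29
[10] flags=1000 VC?T → r1=0xea
[11] flags=1000 GE?F → skip

VAL = 0x29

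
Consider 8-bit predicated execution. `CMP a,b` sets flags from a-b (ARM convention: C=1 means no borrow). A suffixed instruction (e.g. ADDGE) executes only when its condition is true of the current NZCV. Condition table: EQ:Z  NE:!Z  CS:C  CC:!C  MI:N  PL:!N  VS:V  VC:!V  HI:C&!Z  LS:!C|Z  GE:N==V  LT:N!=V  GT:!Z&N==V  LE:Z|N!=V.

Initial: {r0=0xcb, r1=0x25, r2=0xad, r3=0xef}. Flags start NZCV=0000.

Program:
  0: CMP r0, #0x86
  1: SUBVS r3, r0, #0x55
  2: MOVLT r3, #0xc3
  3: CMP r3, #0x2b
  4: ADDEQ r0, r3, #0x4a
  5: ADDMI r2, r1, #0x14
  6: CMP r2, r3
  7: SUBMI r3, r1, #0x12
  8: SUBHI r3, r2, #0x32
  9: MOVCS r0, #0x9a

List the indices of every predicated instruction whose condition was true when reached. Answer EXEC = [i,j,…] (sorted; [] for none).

EXEC = [5]

[0] flags=0010 → (cmp)
[1] flags=0010 VS?F → skip
[2] flags=0010 LT?F → skip
[3] flags=1010 → (cmp)
[4] flags=1010 EQ?F → skip
[5] flags=1010 MI?T → r2=0x39
[6] flags=0000 → (cmp)
[7] flags=0000 MI?F → skip
[8] flags=0000 HI?F → skip
[9] flags=0000 CS?F → skip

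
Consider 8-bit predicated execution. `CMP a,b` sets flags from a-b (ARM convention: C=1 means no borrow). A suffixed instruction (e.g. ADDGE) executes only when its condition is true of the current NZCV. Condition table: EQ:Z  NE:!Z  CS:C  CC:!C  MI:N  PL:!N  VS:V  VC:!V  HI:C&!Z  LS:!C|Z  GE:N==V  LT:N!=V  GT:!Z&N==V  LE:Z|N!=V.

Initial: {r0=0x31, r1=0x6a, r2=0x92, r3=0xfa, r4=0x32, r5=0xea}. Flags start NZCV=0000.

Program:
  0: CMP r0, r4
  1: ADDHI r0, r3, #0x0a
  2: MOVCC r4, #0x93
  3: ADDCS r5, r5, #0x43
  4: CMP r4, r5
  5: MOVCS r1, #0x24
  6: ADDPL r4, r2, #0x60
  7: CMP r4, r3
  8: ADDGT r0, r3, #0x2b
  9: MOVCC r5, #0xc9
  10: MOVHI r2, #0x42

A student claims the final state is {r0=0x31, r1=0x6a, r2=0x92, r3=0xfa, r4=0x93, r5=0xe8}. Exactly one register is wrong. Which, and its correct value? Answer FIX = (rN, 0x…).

FIX = (r5, 0xc9)

[0] flags=1000 → (cmp)
[1] flags=1000 HI?F → skip
[2] flags=1000 CC?T → r4=0x93
[3] flags=1000 CS?F → skip
[4] flags=1000 → (cmp)
[5] flags=1000 CS?F → skip
[6] flags=1000 PL?F → skip
[7] flags=1000 → (cmp)
[8] flags=1000 GT?F → skip
[9] flags=1000 CC?T → r5=0xc9
[10] flags=1000 HI?F → skip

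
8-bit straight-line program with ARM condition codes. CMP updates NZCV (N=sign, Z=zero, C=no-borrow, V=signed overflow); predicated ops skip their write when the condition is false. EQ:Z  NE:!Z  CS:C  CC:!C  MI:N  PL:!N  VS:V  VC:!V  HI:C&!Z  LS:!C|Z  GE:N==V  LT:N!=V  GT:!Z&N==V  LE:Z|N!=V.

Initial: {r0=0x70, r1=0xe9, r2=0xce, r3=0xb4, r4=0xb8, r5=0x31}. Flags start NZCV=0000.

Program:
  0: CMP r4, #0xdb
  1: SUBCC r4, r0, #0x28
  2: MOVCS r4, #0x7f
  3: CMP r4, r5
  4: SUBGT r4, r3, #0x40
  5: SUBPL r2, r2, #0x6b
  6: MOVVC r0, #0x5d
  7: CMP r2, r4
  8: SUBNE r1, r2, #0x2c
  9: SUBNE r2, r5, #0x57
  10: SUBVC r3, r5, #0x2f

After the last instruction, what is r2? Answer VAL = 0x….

VAL = 0xda

[0] flags=1000 → (cmp)
[1] flags=1000 CC?T → r4=0x48
[2] flags=1000 CS?F → skip
[3] flags=0010 → (cmp)
[4] flags=0010 GT?T → r4=0x74
[5] flags=0010 PL?T → r2=0x63
[6] flags=0010 VC?T → r0=0x5d
[7] flags=1000 → (cmp)
[8] flags=1000 NE?T → r1=0x37
[9] flags=1000 NE?T → r2=0xda
[10] flags=1000 VC?T → r3=0x02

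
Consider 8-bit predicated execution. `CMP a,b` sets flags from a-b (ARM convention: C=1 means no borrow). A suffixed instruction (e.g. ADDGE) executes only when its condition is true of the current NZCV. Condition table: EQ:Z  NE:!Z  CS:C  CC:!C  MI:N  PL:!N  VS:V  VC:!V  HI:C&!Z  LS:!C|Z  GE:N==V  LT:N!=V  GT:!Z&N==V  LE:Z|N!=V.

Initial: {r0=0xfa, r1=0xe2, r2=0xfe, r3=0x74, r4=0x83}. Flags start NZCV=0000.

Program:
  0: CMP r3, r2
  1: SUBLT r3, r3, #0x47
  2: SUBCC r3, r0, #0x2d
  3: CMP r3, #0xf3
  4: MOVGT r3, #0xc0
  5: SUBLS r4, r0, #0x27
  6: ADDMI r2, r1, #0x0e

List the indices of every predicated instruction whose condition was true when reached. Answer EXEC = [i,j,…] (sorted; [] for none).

0: ✓ CMP  NZCV=0000
1: · SUBLT
2: ✓ SUBCC  r3←0xcd
3: ✓ CMP  NZCV=1000
4: · MOVGT
5: ✓ SUBLS  r4←0xd3
6: ✓ ADDMI  r2←0xf0

EXEC = [2,5,6]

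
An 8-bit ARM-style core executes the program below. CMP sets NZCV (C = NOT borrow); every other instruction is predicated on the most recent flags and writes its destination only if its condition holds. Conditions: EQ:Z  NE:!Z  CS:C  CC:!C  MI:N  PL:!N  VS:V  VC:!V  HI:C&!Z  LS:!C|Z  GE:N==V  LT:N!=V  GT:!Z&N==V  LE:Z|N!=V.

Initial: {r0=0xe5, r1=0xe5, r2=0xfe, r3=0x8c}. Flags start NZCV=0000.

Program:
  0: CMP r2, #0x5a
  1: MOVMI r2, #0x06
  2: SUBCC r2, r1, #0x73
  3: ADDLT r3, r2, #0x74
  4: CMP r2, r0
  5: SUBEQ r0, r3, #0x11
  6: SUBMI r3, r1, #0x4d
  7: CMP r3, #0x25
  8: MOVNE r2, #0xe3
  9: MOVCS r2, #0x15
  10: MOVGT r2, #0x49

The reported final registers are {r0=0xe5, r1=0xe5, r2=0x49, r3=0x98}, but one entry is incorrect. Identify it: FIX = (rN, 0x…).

0: ✓ CMP  NZCV=1010
1: ✓ MOVMI  r2←0x06
2: · SUBCC
3: ✓ ADDLT  r3←0x7a
4: ✓ CMP  NZCV=0000
5: · SUBEQ
6: · SUBMI
7: ✓ CMP  NZCV=0010
8: ✓ MOVNE  r2←0xe3
9: ✓ MOVCS  r2←0x15
10: ✓ MOVGT  r2←0x49

FIX = (r3, 0x7a)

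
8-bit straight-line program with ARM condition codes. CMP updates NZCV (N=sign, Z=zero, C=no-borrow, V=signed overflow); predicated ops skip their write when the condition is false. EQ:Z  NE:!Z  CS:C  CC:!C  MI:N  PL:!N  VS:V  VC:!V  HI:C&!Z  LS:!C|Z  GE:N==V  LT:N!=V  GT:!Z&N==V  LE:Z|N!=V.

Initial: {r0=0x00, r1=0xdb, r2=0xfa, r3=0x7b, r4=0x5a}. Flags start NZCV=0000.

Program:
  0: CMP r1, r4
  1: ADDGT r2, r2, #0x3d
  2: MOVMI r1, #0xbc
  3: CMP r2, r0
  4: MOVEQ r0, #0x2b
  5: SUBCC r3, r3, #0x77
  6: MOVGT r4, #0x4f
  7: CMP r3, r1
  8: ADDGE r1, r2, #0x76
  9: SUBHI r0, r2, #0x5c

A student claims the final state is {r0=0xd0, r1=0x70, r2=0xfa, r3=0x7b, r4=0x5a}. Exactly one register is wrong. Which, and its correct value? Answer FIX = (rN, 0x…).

[0] flags=1010 → (cmp)
[1] flags=1010 GT?F → skip
[2] flags=1010 MI?T → r1=0xbc
[3] flags=1010 → (cmp)
[4] flags=1010 EQ?F → skip
[5] flags=1010 CC?F → skip
[6] flags=1010 GT?F → skip
[7] flags=1001 → (cmp)
[8] flags=1001 GE?T → r1=0x70
[9] flags=1001 HI?F → skip

FIX = (r0, 0x00)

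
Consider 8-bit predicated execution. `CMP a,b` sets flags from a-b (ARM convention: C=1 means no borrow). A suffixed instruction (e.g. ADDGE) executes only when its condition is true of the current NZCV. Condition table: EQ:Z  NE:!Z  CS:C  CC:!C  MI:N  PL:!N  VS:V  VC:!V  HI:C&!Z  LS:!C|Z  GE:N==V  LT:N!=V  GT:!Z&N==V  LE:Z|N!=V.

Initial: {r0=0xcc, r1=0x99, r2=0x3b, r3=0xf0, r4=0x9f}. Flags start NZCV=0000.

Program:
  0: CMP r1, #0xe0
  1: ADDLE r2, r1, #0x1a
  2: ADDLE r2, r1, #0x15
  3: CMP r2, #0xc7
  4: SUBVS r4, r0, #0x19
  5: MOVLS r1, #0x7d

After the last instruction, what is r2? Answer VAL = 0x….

VAL = 0xae

0: ✓ CMP  NZCV=1000
1: ✓ ADDLE  r2←0xb3
2: ✓ ADDLE  r2←0xae
3: ✓ CMP  NZCV=1000
4: · SUBVS
5: ✓ MOVLS  r1←0x7d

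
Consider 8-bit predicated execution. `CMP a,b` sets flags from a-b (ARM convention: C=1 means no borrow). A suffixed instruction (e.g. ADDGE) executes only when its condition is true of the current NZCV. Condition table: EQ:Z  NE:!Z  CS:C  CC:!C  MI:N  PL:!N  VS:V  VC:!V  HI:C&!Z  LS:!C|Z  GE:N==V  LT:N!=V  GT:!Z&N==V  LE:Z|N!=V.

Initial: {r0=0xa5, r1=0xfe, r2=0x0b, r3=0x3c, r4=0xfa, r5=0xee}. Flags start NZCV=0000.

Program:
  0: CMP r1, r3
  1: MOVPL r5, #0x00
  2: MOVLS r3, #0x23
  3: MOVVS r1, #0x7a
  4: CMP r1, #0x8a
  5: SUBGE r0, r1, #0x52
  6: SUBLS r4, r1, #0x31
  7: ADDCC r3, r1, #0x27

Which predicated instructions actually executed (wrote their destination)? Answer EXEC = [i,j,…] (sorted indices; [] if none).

EXEC = [5]

[0] flags=1010 → (cmp)
[1] flags=1010 PL?F → skip
[2] flags=1010 LS?F → skip
[3] flags=1010 VS?F → skip
[4] flags=0010 → (cmp)
[5] flags=0010 GE?T → r0=0xac
[6] flags=0010 LS?F → skip
[7] flags=0010 CC?F → skip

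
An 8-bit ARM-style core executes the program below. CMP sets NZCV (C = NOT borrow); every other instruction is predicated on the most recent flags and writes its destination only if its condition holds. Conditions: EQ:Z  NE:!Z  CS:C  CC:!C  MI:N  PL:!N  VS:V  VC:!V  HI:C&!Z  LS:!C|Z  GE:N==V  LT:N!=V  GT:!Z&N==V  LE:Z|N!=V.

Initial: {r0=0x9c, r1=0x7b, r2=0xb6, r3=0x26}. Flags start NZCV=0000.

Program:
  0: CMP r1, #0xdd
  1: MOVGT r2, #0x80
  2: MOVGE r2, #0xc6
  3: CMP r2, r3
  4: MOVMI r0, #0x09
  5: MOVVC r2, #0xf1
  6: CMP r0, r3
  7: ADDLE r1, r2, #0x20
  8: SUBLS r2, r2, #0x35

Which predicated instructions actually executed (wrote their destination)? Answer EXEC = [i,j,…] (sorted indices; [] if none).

0: ✓ CMP  NZCV=1001
1: ✓ MOVGT  r2←0x80
2: ✓ MOVGE  r2←0xc6
3: ✓ CMP  NZCV=1010
4: ✓ MOVMI  r0←0x09
5: ✓ MOVVC  r2←0xf1
6: ✓ CMP  NZCV=1000
7: ✓ ADDLE  r1←0x11
8: ✓ SUBLS  r2←0xbc

EXEC = [1,2,4,5,7,8]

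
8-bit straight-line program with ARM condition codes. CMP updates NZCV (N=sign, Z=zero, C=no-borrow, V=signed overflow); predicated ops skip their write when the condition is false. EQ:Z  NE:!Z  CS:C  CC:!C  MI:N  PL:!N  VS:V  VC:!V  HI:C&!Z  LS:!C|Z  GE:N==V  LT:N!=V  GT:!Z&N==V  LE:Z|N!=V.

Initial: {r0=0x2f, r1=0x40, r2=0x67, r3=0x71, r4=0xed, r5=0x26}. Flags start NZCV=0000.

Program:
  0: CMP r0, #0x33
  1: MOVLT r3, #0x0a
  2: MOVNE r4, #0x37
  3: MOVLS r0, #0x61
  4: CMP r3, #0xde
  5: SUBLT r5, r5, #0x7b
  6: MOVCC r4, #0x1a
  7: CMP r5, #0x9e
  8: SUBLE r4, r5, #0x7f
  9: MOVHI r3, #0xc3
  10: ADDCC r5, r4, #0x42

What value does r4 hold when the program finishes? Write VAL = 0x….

[0] flags=1000 → (cmp)
[1] flags=1000 LT?T → r3=0x0a
[2] flags=1000 NE?T → r4=0x37
[3] flags=1000 LS?T → r0=0x61
[4] flags=0000 → (cmp)
[5] flags=0000 LT?F → skip
[6] flags=0000 CC?T → r4=0x1a
[7] flags=1001 → (cmp)
[8] flags=1001 LE?F → skip
[9] flags=1001 HI?F → skip
[10] flags=1001 CC?T → r5=0x5c

VAL = 0x1a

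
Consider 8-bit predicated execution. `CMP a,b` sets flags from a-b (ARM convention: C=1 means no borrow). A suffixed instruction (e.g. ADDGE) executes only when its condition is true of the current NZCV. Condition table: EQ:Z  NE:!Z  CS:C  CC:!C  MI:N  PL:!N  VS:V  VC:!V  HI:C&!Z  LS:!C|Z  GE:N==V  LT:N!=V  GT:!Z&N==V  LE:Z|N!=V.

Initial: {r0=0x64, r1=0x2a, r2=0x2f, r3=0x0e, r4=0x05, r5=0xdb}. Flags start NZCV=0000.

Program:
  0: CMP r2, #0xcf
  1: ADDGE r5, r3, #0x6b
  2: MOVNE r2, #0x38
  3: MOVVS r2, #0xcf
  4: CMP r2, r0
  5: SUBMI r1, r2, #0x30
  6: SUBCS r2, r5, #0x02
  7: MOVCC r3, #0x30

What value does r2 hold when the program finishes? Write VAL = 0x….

VAL = 0x38

0: ✓ CMP  NZCV=0000
1: ✓ ADDGE  r5←0x79
2: ✓ MOVNE  r2←0x38
3: · MOVVS
4: ✓ CMP  NZCV=1000
5: ✓ SUBMI  r1←0x08
6: · SUBCS
7: ✓ MOVCC  r3←0x30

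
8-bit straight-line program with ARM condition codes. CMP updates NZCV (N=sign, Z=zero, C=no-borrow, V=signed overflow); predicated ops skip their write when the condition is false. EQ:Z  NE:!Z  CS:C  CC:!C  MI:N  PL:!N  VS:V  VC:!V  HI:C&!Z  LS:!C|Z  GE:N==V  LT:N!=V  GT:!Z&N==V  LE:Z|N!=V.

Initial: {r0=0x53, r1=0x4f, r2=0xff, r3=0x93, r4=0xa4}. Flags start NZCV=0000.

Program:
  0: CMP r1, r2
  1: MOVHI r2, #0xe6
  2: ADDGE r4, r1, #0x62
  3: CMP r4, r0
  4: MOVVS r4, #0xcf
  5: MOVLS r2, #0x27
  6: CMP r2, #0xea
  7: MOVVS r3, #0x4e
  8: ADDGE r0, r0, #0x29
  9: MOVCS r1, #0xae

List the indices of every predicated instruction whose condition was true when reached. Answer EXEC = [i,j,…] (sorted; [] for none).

EXEC = [2,4,8,9]

[0] flags=0000 → (cmp)
[1] flags=0000 HI?F → skip
[2] flags=0000 GE?T → r4=0xb1
[3] flags=0011 → (cmp)
[4] flags=0011 VS?T → r4=0xcf
[5] flags=0011 LS?F → skip
[6] flags=0010 → (cmp)
[7] flags=0010 VS?F → skip
[8] flags=0010 GE?T → r0=0x7c
[9] flags=0010 CS?T → r1=0xae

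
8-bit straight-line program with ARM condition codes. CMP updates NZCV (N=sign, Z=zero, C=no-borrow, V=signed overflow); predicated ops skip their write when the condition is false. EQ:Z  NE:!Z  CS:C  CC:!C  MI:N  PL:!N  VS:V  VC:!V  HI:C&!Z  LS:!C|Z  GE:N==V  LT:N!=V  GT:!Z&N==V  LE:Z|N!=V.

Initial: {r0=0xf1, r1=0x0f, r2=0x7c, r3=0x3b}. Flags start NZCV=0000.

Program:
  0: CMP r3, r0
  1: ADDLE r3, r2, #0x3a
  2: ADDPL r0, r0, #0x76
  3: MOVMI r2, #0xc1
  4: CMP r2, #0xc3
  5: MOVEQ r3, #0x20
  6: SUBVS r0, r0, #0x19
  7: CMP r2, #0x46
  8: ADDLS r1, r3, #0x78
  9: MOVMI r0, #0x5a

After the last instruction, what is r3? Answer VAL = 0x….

VAL = 0x3b

[0] flags=0000 → (cmp)
[1] flags=0000 LE?F → skip
[2] flags=0000 PL?T → r0=0x67
[3] flags=0000 MI?F → skip
[4] flags=1001 → (cmp)
[5] flags=1001 EQ?F → skip
[6] flags=1001 VS?T → r0=0x4e
[7] flags=0010 → (cmp)
[8] flags=0010 LS?F → skip
[9] flags=0010 MI?F → skip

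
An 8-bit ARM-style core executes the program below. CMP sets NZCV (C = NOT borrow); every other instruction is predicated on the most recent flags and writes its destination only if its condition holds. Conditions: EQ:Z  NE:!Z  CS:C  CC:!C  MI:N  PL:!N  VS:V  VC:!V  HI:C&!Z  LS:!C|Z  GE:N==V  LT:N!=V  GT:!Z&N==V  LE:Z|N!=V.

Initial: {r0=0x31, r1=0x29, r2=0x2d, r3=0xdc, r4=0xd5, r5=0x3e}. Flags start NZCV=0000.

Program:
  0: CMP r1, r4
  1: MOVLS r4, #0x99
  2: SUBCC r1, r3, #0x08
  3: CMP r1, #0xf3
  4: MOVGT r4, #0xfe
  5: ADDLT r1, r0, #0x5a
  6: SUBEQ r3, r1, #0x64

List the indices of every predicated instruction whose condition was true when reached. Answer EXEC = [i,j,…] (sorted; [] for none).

EXEC = [1,2,5]

0: ✓ CMP  NZCV=0000
1: ✓ MOVLS  r4←0x99
2: ✓ SUBCC  r1←0xd4
3: ✓ CMP  NZCV=1000
4: · MOVGT
5: ✓ ADDLT  r1←0x8b
6: · SUBEQ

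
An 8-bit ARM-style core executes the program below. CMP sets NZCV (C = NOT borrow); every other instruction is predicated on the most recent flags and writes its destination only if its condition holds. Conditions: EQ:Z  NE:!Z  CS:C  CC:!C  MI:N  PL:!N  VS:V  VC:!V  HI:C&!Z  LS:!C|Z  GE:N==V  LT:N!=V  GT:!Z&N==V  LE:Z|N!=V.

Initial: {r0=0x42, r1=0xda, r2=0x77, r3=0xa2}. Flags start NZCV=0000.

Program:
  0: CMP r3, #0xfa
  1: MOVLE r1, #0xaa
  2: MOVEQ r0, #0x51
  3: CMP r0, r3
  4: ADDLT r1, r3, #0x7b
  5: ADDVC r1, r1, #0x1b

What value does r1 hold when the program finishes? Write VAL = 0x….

VAL = 0xaa

[0] flags=1000 → (cmp)
[1] flags=1000 LE?T → r1=0xaa
[2] flags=1000 EQ?F → skip
[3] flags=1001 → (cmp)
[4] flags=1001 LT?F → skip
[5] flags=1001 VC?F → skip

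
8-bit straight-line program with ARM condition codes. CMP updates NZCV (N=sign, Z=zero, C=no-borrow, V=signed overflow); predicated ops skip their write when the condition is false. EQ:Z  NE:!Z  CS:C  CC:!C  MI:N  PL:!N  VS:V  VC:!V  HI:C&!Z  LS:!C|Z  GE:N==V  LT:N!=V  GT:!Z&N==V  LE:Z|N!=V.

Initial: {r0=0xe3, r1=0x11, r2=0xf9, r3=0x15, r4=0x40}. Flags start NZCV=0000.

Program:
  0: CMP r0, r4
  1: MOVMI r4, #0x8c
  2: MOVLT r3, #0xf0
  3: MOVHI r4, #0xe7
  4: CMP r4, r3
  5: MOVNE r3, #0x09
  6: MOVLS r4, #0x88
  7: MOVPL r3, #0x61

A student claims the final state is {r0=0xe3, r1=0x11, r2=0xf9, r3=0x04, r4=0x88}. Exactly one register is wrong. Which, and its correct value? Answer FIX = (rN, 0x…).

FIX = (r3, 0x09)

[0] flags=1010 → (cmp)
[1] flags=1010 MI?T → r4=0x8c
[2] flags=1010 LT?T → r3=0xf0
[3] flags=1010 HI?T → r4=0xe7
[4] flags=1000 → (cmp)
[5] flags=1000 NE?T → r3=0x09
[6] flags=1000 LS?T → r4=0x88
[7] flags=1000 PL?F → skip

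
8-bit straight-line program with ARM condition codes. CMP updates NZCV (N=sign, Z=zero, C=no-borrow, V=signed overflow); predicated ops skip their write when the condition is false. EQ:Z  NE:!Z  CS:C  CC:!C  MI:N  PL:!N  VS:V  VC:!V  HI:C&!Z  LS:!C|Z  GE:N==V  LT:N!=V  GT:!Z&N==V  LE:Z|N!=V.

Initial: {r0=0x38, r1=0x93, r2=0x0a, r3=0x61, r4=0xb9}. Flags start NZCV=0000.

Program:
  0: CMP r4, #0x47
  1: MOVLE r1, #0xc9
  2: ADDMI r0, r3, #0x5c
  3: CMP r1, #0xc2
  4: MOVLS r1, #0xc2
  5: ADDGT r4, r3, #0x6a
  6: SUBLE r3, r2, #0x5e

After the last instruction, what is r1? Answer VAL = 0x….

[0] flags=0011 → (cmp)
[1] flags=0011 LE?T → r1=0xc9
[2] flags=0011 MI?F → skip
[3] flags=0010 → (cmp)
[4] flags=0010 LS?F → skip
[5] flags=0010 GT?T → r4=0xcb
[6] flags=0010 LE?F → skip

VAL = 0xc9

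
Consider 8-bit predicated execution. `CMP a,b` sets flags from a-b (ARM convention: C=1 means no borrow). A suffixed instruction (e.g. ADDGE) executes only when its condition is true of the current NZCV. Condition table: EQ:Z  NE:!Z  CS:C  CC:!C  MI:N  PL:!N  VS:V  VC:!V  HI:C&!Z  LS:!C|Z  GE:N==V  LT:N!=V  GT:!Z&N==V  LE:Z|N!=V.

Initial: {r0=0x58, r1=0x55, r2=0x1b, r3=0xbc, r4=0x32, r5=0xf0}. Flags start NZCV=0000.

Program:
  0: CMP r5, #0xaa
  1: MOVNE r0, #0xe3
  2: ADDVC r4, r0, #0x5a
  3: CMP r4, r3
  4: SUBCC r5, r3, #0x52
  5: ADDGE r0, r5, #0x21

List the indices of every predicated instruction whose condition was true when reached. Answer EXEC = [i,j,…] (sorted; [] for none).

EXEC = [1,2,4,5]

0: ✓ CMP  NZCV=0010
1: ✓ MOVNE  r0←0xe3
2: ✓ ADDVC  r4←0x3d
3: ✓ CMP  NZCV=1001
4: ✓ SUBCC  r5←0x6a
5: ✓ ADDGE  r0←0x8b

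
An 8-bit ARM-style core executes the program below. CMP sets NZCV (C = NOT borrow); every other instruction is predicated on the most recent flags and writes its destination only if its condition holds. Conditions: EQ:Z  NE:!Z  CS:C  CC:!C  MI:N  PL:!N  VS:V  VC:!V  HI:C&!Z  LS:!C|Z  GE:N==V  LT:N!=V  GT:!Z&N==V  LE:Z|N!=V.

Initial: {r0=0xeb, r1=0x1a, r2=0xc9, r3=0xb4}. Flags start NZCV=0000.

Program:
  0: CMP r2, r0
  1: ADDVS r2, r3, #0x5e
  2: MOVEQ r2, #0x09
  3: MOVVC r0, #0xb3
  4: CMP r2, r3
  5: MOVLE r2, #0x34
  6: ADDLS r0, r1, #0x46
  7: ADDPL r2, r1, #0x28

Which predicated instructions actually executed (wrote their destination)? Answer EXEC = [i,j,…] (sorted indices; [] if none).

0: ✓ CMP  NZCV=1000
1: · ADDVS
2: · MOVEQ
3: ✓ MOVVC  r0←0xb3
4: ✓ CMP  NZCV=0010
5: · MOVLE
6: · ADDLS
7: ✓ ADDPL  r2←0x42

EXEC = [3,7]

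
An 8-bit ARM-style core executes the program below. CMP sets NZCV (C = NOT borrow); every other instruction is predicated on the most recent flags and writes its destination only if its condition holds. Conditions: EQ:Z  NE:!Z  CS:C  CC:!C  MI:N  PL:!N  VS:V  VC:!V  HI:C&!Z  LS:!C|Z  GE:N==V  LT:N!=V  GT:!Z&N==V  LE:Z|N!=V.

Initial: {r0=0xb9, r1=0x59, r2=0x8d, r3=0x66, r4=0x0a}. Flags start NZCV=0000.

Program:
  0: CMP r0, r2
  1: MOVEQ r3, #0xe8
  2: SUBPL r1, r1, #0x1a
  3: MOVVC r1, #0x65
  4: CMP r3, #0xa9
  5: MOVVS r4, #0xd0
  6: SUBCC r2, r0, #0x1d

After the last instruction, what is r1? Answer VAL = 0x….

0: ✓ CMP  NZCV=0010
1: · MOVEQ
2: ✓ SUBPL  r1←0x3f
3: ✓ MOVVC  r1←0x65
4: ✓ CMP  NZCV=1001
5: ✓ MOVVS  r4←0xd0
6: ✓ SUBCC  r2←0x9c

VAL = 0x65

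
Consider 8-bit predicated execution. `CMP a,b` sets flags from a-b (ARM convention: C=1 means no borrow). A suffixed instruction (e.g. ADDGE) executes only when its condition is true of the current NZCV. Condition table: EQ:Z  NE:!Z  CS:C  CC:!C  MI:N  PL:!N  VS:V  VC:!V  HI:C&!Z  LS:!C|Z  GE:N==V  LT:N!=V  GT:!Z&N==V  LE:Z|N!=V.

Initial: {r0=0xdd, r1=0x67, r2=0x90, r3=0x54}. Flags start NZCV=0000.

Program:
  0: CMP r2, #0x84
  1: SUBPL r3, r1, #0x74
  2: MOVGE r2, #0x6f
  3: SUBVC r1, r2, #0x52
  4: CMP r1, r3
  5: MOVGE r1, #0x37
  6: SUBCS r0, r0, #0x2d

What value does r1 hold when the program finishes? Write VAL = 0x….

VAL = 0x37

0: ✓ CMP  NZCV=0010
1: ✓ SUBPL  r3←0xf3
2: ✓ MOVGE  r2←0x6f
3: ✓ SUBVC  r1←0x1d
4: ✓ CMP  NZCV=0000
5: ✓ MOVGE  r1←0x37
6: · SUBCS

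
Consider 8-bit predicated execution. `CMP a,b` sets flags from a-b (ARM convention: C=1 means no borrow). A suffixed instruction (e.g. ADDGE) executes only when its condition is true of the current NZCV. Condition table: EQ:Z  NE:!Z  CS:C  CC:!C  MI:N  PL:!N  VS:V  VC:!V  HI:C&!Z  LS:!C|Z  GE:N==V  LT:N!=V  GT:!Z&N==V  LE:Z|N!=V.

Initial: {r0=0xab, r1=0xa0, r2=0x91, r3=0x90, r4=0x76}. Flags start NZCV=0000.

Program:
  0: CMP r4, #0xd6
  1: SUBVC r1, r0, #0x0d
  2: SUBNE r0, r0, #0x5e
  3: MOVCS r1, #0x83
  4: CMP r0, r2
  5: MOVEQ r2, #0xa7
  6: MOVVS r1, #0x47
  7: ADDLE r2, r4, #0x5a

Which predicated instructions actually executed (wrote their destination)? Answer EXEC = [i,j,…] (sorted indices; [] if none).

EXEC = [2,6]

0: ✓ CMP  NZCV=1001
1: · SUBVC
2: ✓ SUBNE  r0←0x4d
3: · MOVCS
4: ✓ CMP  NZCV=1001
5: · MOVEQ
6: ✓ MOVVS  r1←0x47
7: · ADDLE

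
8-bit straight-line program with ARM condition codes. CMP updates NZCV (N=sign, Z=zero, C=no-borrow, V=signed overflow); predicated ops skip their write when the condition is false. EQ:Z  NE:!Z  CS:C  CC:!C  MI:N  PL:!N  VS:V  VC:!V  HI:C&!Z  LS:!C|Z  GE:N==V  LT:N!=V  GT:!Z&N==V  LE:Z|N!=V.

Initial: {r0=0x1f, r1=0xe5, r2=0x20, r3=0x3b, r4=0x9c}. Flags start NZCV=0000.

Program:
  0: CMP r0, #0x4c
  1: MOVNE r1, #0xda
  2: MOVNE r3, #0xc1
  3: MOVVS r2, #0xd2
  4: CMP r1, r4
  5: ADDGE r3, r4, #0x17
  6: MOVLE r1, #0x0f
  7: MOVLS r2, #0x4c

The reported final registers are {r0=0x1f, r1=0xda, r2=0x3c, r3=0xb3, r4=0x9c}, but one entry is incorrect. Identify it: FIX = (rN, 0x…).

FIX = (r2, 0x20)

0: ✓ CMP  NZCV=1000
1: ✓ MOVNE  r1←0xda
2: ✓ MOVNE  r3←0xc1
3: · MOVVS
4: ✓ CMP  NZCV=0010
5: ✓ ADDGE  r3←0xb3
6: · MOVLE
7: · MOVLS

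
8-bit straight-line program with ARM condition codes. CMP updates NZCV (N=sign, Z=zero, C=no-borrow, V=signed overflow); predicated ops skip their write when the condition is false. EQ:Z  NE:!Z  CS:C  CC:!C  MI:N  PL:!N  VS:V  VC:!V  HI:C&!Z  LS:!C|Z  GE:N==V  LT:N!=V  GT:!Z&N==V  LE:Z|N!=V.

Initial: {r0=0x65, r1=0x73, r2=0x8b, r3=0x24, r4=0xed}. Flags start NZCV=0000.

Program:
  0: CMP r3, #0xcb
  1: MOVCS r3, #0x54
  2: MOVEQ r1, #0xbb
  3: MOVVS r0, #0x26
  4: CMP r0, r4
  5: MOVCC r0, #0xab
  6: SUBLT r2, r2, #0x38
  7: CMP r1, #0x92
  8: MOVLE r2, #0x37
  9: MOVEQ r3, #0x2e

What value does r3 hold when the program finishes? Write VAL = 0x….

0: ✓ CMP  NZCV=0000
1: · MOVCS
2: · MOVEQ
3: · MOVVS
4: ✓ CMP  NZCV=0000
5: ✓ MOVCC  r0←0xab
6: · SUBLT
7: ✓ CMP  NZCV=1001
8: · MOVLE
9: · MOVEQ

VAL = 0x24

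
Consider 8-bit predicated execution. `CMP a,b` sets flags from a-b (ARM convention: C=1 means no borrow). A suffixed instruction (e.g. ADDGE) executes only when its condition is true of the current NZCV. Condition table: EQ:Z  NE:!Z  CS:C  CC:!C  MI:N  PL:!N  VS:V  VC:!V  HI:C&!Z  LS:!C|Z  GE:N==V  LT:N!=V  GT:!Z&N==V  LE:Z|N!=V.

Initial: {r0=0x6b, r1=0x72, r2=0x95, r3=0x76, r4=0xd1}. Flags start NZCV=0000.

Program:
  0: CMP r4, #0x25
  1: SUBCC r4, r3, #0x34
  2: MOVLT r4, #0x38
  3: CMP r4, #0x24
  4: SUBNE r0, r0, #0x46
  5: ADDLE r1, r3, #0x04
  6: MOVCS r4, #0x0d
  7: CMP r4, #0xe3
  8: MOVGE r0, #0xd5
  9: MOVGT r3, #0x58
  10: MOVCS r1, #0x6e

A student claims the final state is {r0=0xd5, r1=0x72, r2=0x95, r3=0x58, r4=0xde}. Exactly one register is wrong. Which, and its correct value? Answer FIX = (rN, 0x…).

FIX = (r4, 0x0d)

0: ✓ CMP  NZCV=1010
1: · SUBCC
2: ✓ MOVLT  r4←0x38
3: ✓ CMP  NZCV=0010
4: ✓ SUBNE  r0←0x25
5: · ADDLE
6: ✓ MOVCS  r4←0x0d
7: ✓ CMP  NZCV=0000
8: ✓ MOVGE  r0←0xd5
9: ✓ MOVGT  r3←0x58
10: · MOVCS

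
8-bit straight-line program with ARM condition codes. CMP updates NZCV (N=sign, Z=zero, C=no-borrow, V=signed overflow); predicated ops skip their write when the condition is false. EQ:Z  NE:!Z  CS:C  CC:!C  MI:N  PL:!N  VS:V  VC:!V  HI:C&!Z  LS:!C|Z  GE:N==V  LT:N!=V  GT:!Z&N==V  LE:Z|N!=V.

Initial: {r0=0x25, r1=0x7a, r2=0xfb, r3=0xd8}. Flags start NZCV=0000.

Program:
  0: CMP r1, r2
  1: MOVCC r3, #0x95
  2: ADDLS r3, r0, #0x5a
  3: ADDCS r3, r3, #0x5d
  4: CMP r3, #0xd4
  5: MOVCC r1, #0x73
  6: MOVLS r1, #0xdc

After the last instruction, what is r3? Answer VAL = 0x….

0: ✓ CMP  NZCV=0000
1: ✓ MOVCC  r3←0x95
2: ✓ ADDLS  r3←0x7f
3: · ADDCS
4: ✓ CMP  NZCV=1001
5: ✓ MOVCC  r1←0x73
6: ✓ MOVLS  r1←0xdc

VAL = 0x7f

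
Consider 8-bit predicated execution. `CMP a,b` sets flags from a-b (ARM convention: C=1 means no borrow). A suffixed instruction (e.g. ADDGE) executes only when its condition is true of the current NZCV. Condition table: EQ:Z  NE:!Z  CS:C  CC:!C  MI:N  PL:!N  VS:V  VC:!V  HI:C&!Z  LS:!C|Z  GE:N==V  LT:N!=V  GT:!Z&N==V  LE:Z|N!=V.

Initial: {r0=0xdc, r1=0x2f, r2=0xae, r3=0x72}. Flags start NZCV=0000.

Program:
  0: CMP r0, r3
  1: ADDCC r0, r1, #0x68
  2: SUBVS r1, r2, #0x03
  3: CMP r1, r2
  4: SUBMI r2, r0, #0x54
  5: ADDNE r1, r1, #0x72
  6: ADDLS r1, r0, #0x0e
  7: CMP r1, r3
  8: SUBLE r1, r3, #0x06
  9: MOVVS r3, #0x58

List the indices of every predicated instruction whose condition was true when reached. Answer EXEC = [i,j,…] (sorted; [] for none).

[0] flags=0011 → (cmp)
[1] flags=0011 CC?F → skip
[2] flags=0011 VS?T → r1=0xab
[3] flags=1000 → (cmp)
[4] flags=1000 MI?T → r2=0x88
[5] flags=1000 NE?T → r1=0x1d
[6] flags=1000 LS?T → r1=0xea
[7] flags=0011 → (cmp)
[8] flags=0011 LE?T → r1=0x6c
[9] flags=0011 VS?T → r3=0x58

EXEC = [2,4,5,6,8,9]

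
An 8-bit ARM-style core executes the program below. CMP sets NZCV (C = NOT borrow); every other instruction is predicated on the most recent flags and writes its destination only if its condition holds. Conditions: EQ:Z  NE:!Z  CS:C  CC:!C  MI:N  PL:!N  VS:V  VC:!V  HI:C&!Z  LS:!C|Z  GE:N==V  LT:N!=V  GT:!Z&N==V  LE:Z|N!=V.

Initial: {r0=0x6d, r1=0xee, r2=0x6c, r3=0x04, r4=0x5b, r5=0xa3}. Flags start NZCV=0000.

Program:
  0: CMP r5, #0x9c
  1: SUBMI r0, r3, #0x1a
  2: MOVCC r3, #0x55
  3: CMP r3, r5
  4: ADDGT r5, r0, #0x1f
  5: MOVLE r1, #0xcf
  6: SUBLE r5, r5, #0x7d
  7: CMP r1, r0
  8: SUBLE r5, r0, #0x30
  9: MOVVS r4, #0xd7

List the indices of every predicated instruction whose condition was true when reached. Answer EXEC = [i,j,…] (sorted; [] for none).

EXEC = [4,8]

0: ✓ CMP  NZCV=0010
1: · SUBMI
2: · MOVCC
3: ✓ CMP  NZCV=0000
4: ✓ ADDGT  r5←0x8c
5: · MOVLE
6: · SUBLE
7: ✓ CMP  NZCV=1010
8: ✓ SUBLE  r5←0x3d
9: · MOVVS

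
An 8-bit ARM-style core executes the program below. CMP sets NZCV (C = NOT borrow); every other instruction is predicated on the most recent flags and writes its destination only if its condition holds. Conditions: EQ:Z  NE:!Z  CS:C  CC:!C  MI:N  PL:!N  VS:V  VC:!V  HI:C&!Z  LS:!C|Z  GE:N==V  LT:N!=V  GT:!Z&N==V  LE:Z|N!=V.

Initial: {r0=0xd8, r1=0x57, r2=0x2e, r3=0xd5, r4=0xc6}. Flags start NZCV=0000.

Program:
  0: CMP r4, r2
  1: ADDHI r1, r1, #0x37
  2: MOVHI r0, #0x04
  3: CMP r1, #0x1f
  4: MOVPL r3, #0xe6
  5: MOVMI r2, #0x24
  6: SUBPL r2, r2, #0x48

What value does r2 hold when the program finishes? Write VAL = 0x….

VAL = 0xe6

0: ✓ CMP  NZCV=1010
1: ✓ ADDHI  r1←0x8e
2: ✓ MOVHI  r0←0x04
3: ✓ CMP  NZCV=0011
4: ✓ MOVPL  r3←0xe6
5: · MOVMI
6: ✓ SUBPL  r2←0xe6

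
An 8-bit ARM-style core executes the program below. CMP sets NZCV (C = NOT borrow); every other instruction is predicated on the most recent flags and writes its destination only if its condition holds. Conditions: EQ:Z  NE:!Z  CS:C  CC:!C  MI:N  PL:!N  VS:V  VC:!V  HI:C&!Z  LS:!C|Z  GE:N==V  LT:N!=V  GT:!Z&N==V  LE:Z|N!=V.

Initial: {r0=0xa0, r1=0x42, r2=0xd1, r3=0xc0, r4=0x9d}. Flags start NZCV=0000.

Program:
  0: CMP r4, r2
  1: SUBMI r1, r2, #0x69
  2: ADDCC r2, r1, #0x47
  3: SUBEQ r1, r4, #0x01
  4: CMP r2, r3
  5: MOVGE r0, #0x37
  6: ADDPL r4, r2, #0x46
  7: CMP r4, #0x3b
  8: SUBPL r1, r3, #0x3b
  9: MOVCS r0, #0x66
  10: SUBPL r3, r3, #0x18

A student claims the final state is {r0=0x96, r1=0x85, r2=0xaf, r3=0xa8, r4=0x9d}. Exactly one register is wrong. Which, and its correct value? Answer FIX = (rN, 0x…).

[0] flags=1000 → (cmp)
[1] flags=1000 MI?T → r1=0x68
[2] flags=1000 CC?T → r2=0xaf
[3] flags=1000 EQ?F → skip
[4] flags=1000 → (cmp)
[5] flags=1000 GE?F → skip
[6] flags=1000 PL?F → skip
[7] flags=0011 → (cmp)
[8] flags=0011 PL?T → r1=0x85
[9] flags=0011 CS?T → r0=0x66
[10] flags=0011 PL?T → r3=0xa8

FIX = (r0, 0x66)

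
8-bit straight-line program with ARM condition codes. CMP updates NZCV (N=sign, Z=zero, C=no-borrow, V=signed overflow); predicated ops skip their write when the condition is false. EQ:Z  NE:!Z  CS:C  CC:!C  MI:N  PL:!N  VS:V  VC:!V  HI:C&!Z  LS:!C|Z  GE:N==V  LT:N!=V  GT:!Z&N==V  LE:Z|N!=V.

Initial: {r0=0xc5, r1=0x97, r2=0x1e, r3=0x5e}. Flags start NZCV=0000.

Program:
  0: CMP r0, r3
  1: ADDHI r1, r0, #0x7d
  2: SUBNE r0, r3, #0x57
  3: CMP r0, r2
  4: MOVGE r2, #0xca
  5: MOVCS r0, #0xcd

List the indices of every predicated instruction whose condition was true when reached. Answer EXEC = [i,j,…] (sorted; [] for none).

[0] flags=0011 → (cmp)
[1] flags=0011 HI?T → r1=0x42
[2] flags=0011 NE?T → r0=0x07
[3] flags=1000 → (cmp)
[4] flags=1000 GE?F → skip
[5] flags=1000 CS?F → skip

EXEC = [1,2]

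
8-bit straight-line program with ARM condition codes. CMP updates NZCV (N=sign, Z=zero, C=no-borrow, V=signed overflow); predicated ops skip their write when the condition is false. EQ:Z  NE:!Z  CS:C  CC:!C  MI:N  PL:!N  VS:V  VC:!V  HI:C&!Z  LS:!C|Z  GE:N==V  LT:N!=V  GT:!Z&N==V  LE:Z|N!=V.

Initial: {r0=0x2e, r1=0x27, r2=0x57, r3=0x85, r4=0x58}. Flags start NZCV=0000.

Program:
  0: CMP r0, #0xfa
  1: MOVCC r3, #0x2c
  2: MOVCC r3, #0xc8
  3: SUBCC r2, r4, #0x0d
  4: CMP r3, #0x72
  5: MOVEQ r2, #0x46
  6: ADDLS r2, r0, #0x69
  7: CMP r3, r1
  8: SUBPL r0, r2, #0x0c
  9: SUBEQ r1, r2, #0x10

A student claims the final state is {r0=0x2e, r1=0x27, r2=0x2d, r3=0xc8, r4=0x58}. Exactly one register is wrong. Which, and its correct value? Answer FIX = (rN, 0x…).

0: ✓ CMP  NZCV=0000
1: ✓ MOVCC  r3←0x2c
2: ✓ MOVCC  r3←0xc8
3: ✓ SUBCC  r2←0x4b
4: ✓ CMP  NZCV=0011
5: · MOVEQ
6: · ADDLS
7: ✓ CMP  NZCV=1010
8: · SUBPL
9: · SUBEQ

FIX = (r2, 0x4b)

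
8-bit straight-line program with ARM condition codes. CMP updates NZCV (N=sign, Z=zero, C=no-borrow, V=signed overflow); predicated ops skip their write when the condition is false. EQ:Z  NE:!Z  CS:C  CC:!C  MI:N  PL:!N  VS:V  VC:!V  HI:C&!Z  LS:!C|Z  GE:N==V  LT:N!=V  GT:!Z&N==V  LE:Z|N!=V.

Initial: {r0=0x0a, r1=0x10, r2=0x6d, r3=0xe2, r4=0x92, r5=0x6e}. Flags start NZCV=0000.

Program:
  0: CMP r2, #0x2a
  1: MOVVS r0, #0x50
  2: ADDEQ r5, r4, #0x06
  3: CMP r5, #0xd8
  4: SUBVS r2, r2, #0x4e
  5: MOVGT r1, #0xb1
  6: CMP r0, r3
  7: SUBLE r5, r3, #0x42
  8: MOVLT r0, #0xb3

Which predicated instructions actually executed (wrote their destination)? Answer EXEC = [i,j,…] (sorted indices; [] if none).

[0] flags=0010 → (cmp)
[1] flags=0010 VS?F → skip
[2] flags=0010 EQ?F → skip
[3] flags=1001 → (cmp)
[4] flags=1001 VS?T → r2=0x1f
[5] flags=1001 GT?T → r1=0xb1
[6] flags=0000 → (cmp)
[7] flags=0000 LE?F → skip
[8] flags=0000 LT?F → skip

EXEC = [4,5]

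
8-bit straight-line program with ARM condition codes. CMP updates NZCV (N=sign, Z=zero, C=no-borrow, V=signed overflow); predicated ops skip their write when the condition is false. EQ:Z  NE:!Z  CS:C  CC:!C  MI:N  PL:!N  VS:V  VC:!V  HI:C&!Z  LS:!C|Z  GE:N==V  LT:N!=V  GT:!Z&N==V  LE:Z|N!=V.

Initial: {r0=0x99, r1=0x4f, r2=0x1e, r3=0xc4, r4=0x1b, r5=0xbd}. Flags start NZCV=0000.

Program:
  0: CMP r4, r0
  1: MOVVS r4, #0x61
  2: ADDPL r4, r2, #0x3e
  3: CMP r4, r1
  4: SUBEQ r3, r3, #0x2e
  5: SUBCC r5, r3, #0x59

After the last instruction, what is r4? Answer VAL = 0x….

VAL = 0x61

[0] flags=1001 → (cmp)
[1] flags=1001 VS?T → r4=0x61
[2] flags=1001 PL?F → skip
[3] flags=0010 → (cmp)
[4] flags=0010 EQ?F → skip
[5] flags=0010 CC?F → skip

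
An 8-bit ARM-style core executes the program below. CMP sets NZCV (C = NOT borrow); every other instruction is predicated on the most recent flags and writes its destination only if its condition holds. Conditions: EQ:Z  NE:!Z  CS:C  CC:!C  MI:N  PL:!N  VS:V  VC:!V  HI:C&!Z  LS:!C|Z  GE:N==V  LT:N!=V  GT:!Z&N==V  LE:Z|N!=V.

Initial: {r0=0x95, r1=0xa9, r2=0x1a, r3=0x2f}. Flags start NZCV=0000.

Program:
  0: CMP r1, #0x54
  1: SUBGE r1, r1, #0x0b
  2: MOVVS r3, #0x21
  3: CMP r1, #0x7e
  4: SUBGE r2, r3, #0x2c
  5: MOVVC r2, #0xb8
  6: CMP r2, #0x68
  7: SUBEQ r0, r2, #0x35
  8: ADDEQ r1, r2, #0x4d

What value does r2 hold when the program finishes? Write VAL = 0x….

VAL = 0x1a

[0] flags=0011 → (cmp)
[1] flags=0011 GE?F → skip
[2] flags=0011 VS?T → r3=0x21
[3] flags=0011 → (cmp)
[4] flags=0011 GE?F → skip
[5] flags=0011 VC?F → skip
[6] flags=1000 → (cmp)
[7] flags=1000 EQ?F → skip
[8] flags=1000 EQ?F → skip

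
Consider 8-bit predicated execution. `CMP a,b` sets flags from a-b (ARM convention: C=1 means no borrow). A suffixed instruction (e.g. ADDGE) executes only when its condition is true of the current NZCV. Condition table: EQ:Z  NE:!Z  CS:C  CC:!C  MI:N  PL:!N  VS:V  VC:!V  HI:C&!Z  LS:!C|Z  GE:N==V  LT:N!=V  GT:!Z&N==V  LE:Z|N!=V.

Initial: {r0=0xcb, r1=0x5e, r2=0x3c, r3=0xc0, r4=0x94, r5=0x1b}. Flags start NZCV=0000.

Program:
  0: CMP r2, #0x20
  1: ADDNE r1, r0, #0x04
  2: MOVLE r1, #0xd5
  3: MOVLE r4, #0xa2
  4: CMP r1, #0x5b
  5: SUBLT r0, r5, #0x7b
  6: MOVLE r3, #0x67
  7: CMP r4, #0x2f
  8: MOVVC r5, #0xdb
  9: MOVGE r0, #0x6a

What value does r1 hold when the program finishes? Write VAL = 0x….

VAL = 0xcf

0: ✓ CMP  NZCV=0010
1: ✓ ADDNE  r1←0xcf
2: · MOVLE
3: · MOVLE
4: ✓ CMP  NZCV=0011
5: ✓ SUBLT  r0←0xa0
6: ✓ MOVLE  r3←0x67
7: ✓ CMP  NZCV=0011
8: · MOVVC
9: · MOVGE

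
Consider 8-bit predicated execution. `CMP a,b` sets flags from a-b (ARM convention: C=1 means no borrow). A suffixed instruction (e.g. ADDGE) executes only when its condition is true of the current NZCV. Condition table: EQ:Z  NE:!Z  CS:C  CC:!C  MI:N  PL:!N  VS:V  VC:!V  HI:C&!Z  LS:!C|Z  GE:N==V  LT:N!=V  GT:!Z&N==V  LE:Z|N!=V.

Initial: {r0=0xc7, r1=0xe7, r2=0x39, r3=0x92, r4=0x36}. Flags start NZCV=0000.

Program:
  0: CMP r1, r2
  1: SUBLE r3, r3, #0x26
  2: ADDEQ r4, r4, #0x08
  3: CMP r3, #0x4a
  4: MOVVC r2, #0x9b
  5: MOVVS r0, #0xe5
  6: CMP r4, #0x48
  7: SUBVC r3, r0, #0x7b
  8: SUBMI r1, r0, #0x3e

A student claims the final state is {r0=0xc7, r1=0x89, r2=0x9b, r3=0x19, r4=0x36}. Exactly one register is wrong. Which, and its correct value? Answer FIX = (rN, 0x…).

FIX = (r3, 0x4c)

0: ✓ CMP  NZCV=1010
1: ✓ SUBLE  r3←0x6c
2: · ADDEQ
3: ✓ CMP  NZCV=0010
4: ✓ MOVVC  r2←0x9b
5: · MOVVS
6: ✓ CMP  NZCV=1000
7: ✓ SUBVC  r3←0x4c
8: ✓ SUBMI  r1←0x89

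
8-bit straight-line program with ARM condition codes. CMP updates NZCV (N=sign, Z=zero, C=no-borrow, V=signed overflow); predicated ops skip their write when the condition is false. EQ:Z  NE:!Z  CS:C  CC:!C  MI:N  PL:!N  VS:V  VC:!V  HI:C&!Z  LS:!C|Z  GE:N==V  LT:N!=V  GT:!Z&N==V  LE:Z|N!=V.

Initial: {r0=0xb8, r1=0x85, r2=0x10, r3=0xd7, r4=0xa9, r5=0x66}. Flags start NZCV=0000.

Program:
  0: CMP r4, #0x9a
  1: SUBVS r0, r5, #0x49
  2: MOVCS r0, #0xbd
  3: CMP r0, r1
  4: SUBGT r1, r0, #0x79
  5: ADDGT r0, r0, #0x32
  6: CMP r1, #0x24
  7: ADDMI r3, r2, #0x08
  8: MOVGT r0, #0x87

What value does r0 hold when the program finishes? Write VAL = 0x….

VAL = 0x87

[0] flags=0010 → (cmp)
[1] flags=0010 VS?F → skip
[2] flags=0010 CS?T → r0=0xbd
[3] flags=0010 → (cmp)
[4] flags=0010 GT?T → r1=0x44
[5] flags=0010 GT?T → r0=0xef
[6] flags=0010 → (cmp)
[7] flags=0010 MI?F → skip
[8] flags=0010 GT?T → r0=0x87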